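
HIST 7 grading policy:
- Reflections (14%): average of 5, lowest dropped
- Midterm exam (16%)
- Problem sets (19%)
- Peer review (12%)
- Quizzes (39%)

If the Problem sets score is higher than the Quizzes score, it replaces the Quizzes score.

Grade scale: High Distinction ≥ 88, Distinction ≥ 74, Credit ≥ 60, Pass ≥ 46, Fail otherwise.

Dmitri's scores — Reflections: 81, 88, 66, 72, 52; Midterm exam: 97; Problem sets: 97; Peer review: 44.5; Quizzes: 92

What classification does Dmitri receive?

Reflections: drop 52 → average of remaining 4 = 307/4 = 76.75
Problem sets (97) > Quizzes (92), so Quizzes counts as 97.
Weighted total:
  Reflections 76.75 × 0.14 = 10.745
  Midterm exam 97 × 0.16 = 15.52
  Problem sets 97 × 0.19 = 18.43
  Peer review 44.5 × 0.12 = 5.34
  Quizzes 97 × 0.39 = 37.83
Sum = 87.865
87.865 is ≥ 74 and < 88 → Distinction

Distinction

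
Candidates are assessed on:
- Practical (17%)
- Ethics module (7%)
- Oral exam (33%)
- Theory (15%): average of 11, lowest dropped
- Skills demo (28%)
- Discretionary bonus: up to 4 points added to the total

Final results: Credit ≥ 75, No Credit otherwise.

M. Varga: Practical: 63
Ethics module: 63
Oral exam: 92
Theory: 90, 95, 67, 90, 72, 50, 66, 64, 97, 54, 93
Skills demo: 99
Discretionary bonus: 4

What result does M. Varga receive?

Theory: drop 50 → average of remaining 10 = 788/10 = 78.8
Weighted total:
  Practical 63 × 0.17 = 10.71
  Ethics module 63 × 0.07 = 4.41
  Oral exam 92 × 0.33 = 30.36
  Theory 78.8 × 0.15 = 11.82
  Skills demo 99 × 0.28 = 27.72
Sum = 85.02
Discretionary bonus: 85.02 + 4 = 89.02
89.02 ≥ 75 → Credit

Credit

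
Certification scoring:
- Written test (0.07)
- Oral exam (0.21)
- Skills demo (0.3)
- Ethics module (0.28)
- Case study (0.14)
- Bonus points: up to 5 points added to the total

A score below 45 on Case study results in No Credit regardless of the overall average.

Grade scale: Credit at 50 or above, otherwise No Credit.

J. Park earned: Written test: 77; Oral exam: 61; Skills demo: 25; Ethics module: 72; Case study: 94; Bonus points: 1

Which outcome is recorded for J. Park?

Credit

Case study score 94 ≥ 45: minimum met.
Weighted total:
  Written test 77 × 0.07 = 5.39
  Oral exam 61 × 0.21 = 12.81
  Skills demo 25 × 0.3 = 7.5
  Ethics module 72 × 0.28 = 20.16
  Case study 94 × 0.14 = 13.16
Sum = 59.02
Bonus points: 59.02 + 1 = 60.02
60.02 ≥ 50 → Credit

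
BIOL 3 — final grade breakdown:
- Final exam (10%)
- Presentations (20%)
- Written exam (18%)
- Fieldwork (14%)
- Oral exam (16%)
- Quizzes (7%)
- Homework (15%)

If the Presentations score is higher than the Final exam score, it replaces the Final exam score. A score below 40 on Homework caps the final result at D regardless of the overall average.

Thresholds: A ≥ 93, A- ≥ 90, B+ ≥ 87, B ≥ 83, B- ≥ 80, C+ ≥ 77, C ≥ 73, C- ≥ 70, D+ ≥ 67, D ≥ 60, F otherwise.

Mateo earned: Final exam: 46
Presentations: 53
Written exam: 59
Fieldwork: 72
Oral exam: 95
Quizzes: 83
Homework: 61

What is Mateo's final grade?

Presentations (53) > Final exam (46), so Final exam counts as 53.
Homework score 61 ≥ 40: minimum met.
Weighted total:
  Final exam 53 × 0.1 = 5.3
  Presentations 53 × 0.2 = 10.6
  Written exam 59 × 0.18 = 10.62
  Fieldwork 72 × 0.14 = 10.08
  Oral exam 95 × 0.16 = 15.2
  Quizzes 83 × 0.07 = 5.81
  Homework 61 × 0.15 = 9.15
Sum = 66.76
66.76 is ≥ 60 and < 67 → D

D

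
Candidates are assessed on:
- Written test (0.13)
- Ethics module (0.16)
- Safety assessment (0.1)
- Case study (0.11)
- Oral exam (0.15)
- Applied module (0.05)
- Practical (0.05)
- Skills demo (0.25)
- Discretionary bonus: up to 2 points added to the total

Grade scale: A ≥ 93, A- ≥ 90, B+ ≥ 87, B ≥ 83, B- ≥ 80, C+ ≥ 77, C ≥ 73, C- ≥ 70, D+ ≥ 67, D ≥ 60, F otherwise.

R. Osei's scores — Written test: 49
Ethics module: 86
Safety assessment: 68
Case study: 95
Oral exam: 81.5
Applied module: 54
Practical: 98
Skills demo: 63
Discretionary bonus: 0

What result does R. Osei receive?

Weighted total:
  Written test 49 × 0.13 = 6.37
  Ethics module 86 × 0.16 = 13.76
  Safety assessment 68 × 0.1 = 6.8
  Case study 95 × 0.11 = 10.45
  Oral exam 81.5 × 0.15 = 12.225
  Applied module 54 × 0.05 = 2.7
  Practical 98 × 0.05 = 4.9
  Skills demo 63 × 0.25 = 15.75
Sum = 72.955
Discretionary bonus: 72.955 + 0 = 72.955
72.955 is ≥ 70 and < 73 → C-

C-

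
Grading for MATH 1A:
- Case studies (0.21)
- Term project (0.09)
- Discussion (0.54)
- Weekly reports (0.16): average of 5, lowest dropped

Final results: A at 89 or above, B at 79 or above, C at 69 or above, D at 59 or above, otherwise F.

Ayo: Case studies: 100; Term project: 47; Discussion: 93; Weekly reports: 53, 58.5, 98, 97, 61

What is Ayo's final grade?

B

Weekly reports: drop 53 → average of remaining 4 = 314.5/4 = 78.625
Weighted total:
  Case studies 100 × 0.21 = 21
  Term project 47 × 0.09 = 4.23
  Discussion 93 × 0.54 = 50.22
  Weekly reports 78.625 × 0.16 = 12.58
Sum = 88.03
88.03 is ≥ 79 and < 89 → B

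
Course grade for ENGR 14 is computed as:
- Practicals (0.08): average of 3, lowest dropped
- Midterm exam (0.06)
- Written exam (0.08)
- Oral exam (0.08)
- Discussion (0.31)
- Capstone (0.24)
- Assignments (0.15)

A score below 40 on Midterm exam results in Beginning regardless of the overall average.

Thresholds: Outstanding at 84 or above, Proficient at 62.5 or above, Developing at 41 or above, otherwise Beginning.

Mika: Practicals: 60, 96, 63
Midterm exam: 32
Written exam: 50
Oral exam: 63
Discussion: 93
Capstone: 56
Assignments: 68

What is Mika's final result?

Beginning

Practicals: drop 60 → average of remaining 2 = 159/2 = 79.5
Midterm exam score 32 < 40: minimum not met.
Weighted total:
  Practicals 79.5 × 0.08 = 6.36
  Midterm exam 32 × 0.06 = 1.92
  Written exam 50 × 0.08 = 4
  Oral exam 63 × 0.08 = 5.04
  Discussion 93 × 0.31 = 28.83
  Capstone 56 × 0.24 = 13.44
  Assignments 68 × 0.15 = 10.2
Sum = 69.79
Because the Midterm exam minimum was not met, the result is Beginning.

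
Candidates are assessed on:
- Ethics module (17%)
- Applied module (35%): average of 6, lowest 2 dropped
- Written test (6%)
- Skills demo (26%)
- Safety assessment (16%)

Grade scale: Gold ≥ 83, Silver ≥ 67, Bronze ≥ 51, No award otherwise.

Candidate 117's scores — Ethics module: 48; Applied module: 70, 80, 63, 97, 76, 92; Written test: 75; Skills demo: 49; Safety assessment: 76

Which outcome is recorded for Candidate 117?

Applied module: drop 63, 70 → average of remaining 4 = 345/4 = 86.25
Weighted total:
  Ethics module 48 × 0.17 = 8.16
  Applied module 86.25 × 0.35 = 30.1875
  Written test 75 × 0.06 = 4.5
  Skills demo 49 × 0.26 = 12.74
  Safety assessment 76 × 0.16 = 12.16
Sum = 67.7475
67.7475 is ≥ 67 and < 83 → Silver

Silver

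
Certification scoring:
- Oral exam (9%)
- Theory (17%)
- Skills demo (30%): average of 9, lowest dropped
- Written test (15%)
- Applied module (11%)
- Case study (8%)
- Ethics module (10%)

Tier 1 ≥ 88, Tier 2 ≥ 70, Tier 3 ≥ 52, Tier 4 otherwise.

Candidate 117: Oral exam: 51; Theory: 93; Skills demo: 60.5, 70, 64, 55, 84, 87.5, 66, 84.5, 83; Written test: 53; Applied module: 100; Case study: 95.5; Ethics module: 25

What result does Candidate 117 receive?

Skills demo: drop 55 → average of remaining 8 = 599.5/8 = 74.9375
Weighted total:
  Oral exam 51 × 0.09 = 4.59
  Theory 93 × 0.17 = 15.81
  Skills demo 74.9375 × 0.3 = 22.48125
  Written test 53 × 0.15 = 7.95
  Applied module 100 × 0.11 = 11
  Case study 95.5 × 0.08 = 7.64
  Ethics module 25 × 0.1 = 2.5
Sum = 71.97125
71.97125 is ≥ 70 and < 88 → Tier 2

Tier 2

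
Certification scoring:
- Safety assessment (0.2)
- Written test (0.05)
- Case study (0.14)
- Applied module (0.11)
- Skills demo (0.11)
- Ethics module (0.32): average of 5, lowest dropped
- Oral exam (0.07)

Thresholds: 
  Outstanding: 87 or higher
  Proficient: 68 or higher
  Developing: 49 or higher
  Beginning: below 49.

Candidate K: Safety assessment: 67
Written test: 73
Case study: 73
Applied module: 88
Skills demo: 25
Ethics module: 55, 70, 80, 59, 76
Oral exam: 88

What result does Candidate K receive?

Ethics module: drop 55 → average of remaining 4 = 285/4 = 71.25
Weighted total:
  Safety assessment 67 × 0.2 = 13.4
  Written test 73 × 0.05 = 3.65
  Case study 73 × 0.14 = 10.22
  Applied module 88 × 0.11 = 9.68
  Skills demo 25 × 0.11 = 2.75
  Ethics module 71.25 × 0.32 = 22.8
  Oral exam 88 × 0.07 = 6.16
Sum = 68.66
68.66 is ≥ 68 and < 87 → Proficient

Proficient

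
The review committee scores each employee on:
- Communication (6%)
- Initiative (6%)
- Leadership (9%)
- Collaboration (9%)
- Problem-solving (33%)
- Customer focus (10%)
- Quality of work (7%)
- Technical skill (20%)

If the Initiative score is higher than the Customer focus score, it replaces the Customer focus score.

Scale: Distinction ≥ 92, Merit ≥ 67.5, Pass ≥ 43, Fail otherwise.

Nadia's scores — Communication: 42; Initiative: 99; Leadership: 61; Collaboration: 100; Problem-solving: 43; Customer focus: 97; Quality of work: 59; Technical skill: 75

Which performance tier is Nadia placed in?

Pass

Initiative (99) > Customer focus (97), so Customer focus counts as 99.
Weighted total:
  Communication 42 × 0.06 = 2.52
  Initiative 99 × 0.06 = 5.94
  Leadership 61 × 0.09 = 5.49
  Collaboration 100 × 0.09 = 9
  Problem-solving 43 × 0.33 = 14.19
  Customer focus 99 × 0.1 = 9.9
  Quality of work 59 × 0.07 = 4.13
  Technical skill 75 × 0.2 = 15
Sum = 66.17
66.17 is ≥ 43 and < 67.5 → Pass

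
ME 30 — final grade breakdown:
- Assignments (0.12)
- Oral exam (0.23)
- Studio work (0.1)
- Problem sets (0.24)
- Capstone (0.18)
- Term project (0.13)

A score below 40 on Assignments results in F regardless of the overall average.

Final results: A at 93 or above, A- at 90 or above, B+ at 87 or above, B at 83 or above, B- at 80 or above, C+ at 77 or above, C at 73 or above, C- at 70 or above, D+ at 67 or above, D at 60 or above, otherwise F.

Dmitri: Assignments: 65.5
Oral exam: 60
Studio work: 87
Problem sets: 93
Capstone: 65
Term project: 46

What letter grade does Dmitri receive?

C-

Assignments score 65.5 ≥ 40: minimum met.
Weighted total:
  Assignments 65.5 × 0.12 = 7.86
  Oral exam 60 × 0.23 = 13.8
  Studio work 87 × 0.1 = 8.7
  Problem sets 93 × 0.24 = 22.32
  Capstone 65 × 0.18 = 11.7
  Term project 46 × 0.13 = 5.98
Sum = 70.36
70.36 is ≥ 70 and < 73 → C-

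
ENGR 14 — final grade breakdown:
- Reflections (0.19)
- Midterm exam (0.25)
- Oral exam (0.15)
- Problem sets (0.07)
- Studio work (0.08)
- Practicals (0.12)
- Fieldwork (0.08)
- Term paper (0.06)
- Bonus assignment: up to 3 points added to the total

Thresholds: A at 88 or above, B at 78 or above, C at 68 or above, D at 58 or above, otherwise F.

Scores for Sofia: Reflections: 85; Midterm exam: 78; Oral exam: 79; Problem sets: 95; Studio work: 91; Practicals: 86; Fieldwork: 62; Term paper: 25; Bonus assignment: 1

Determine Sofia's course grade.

Weighted total:
  Reflections 85 × 0.19 = 16.15
  Midterm exam 78 × 0.25 = 19.5
  Oral exam 79 × 0.15 = 11.85
  Problem sets 95 × 0.07 = 6.65
  Studio work 91 × 0.08 = 7.28
  Practicals 86 × 0.12 = 10.32
  Fieldwork 62 × 0.08 = 4.96
  Term paper 25 × 0.06 = 1.5
Sum = 78.21
Bonus assignment: 78.21 + 1 = 79.21
79.21 is ≥ 78 and < 88 → B

B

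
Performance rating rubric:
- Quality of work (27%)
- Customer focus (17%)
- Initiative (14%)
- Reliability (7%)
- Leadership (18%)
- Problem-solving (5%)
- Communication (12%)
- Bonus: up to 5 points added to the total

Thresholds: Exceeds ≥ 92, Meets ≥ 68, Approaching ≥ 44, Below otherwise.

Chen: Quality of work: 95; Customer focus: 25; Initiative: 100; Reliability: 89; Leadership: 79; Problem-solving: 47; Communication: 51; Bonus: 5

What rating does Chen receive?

Meets

Weighted total:
  Quality of work 95 × 0.27 = 25.65
  Customer focus 25 × 0.17 = 4.25
  Initiative 100 × 0.14 = 14
  Reliability 89 × 0.07 = 6.23
  Leadership 79 × 0.18 = 14.22
  Problem-solving 47 × 0.05 = 2.35
  Communication 51 × 0.12 = 6.12
Sum = 72.82
Bonus: 72.82 + 5 = 77.82
77.82 is ≥ 68 and < 92 → Meets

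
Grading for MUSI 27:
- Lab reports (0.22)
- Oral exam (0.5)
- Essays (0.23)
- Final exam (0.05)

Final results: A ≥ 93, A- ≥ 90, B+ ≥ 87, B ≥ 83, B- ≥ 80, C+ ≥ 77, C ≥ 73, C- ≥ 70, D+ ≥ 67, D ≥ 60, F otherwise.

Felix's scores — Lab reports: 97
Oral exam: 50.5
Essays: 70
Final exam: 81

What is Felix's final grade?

D

Weighted total:
  Lab reports 97 × 0.22 = 21.34
  Oral exam 50.5 × 0.5 = 25.25
  Essays 70 × 0.23 = 16.1
  Final exam 81 × 0.05 = 4.05
Sum = 66.74
66.74 is ≥ 60 and < 67 → D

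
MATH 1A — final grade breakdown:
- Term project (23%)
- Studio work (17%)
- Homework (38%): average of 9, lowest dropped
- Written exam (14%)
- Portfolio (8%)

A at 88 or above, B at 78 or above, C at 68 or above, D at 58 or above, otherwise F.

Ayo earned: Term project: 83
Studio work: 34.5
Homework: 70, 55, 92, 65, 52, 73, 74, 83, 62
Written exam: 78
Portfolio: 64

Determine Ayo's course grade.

C

Homework: drop 52 → average of remaining 8 = 574/8 = 71.75
Weighted total:
  Term project 83 × 0.23 = 19.09
  Studio work 34.5 × 0.17 = 5.865
  Homework 71.75 × 0.38 = 27.265
  Written exam 78 × 0.14 = 10.92
  Portfolio 64 × 0.08 = 5.12
Sum = 68.26
68.26 is ≥ 68 and < 78 → C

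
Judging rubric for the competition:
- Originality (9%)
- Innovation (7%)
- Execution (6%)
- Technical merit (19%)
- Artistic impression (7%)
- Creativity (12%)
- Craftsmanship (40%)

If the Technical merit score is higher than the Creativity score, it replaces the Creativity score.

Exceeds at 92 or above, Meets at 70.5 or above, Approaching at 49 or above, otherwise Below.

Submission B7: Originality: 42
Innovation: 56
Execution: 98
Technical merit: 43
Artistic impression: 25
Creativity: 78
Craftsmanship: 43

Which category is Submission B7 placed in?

Approaching

Technical merit (43) ≤ Creativity (78), so Creativity stays at 78.
Weighted total:
  Originality 42 × 0.09 = 3.78
  Innovation 56 × 0.07 = 3.92
  Execution 98 × 0.06 = 5.88
  Technical merit 43 × 0.19 = 8.17
  Artistic impression 25 × 0.07 = 1.75
  Creativity 78 × 0.12 = 9.36
  Craftsmanship 43 × 0.4 = 17.2
Sum = 50.06
50.06 is ≥ 49 and < 70.5 → Approaching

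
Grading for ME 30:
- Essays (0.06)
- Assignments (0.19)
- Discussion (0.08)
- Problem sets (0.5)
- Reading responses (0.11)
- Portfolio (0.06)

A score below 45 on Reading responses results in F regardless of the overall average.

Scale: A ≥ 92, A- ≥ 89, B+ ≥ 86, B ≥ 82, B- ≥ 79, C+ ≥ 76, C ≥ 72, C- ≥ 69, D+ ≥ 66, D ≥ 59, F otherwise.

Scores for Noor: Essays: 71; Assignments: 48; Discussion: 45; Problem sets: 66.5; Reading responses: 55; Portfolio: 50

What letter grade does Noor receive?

D

Reading responses score 55 ≥ 45: minimum met.
Weighted total:
  Essays 71 × 0.06 = 4.26
  Assignments 48 × 0.19 = 9.12
  Discussion 45 × 0.08 = 3.6
  Problem sets 66.5 × 0.5 = 33.25
  Reading responses 55 × 0.11 = 6.05
  Portfolio 50 × 0.06 = 3
Sum = 59.28
59.28 is ≥ 59 and < 66 → D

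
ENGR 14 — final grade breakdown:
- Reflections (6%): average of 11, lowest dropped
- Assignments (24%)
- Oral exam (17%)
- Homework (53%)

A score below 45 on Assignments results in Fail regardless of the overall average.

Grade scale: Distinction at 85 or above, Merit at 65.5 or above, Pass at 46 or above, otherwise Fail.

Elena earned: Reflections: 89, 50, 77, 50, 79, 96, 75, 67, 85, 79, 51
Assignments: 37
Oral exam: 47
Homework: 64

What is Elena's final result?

Reflections: drop 50 → average of remaining 10 = 748/10 = 74.8
Assignments score 37 < 45: minimum not met.
Weighted total:
  Reflections 74.8 × 0.06 = 4.488
  Assignments 37 × 0.24 = 8.88
  Oral exam 47 × 0.17 = 7.99
  Homework 64 × 0.53 = 33.92
Sum = 55.278
Because the Assignments minimum was not met, the result is Fail.

Fail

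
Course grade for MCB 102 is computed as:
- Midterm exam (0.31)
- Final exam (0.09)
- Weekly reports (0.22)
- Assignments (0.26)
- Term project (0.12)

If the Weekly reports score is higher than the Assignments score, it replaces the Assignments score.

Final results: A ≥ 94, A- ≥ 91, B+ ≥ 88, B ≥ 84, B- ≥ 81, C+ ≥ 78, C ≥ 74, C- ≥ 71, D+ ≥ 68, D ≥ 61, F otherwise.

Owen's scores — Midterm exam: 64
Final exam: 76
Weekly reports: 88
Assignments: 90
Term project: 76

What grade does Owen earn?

C+

Weekly reports (88) ≤ Assignments (90), so Assignments stays at 90.
Weighted total:
  Midterm exam 64 × 0.31 = 19.84
  Final exam 76 × 0.09 = 6.84
  Weekly reports 88 × 0.22 = 19.36
  Assignments 90 × 0.26 = 23.4
  Term project 76 × 0.12 = 9.12
Sum = 78.56
78.56 is ≥ 78 and < 81 → C+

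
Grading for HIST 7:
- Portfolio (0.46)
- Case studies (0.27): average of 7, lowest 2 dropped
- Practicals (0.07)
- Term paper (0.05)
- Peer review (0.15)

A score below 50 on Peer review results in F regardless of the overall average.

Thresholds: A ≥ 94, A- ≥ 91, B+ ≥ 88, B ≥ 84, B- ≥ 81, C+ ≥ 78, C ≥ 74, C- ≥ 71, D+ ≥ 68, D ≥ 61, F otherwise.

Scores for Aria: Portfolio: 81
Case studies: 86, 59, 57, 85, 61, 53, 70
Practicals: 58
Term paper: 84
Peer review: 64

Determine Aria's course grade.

C

Case studies: drop 53, 57 → average of remaining 5 = 361/5 = 72.2
Peer review score 64 ≥ 50: minimum met.
Weighted total:
  Portfolio 81 × 0.46 = 37.26
  Case studies 72.2 × 0.27 = 19.494
  Practicals 58 × 0.07 = 4.06
  Term paper 84 × 0.05 = 4.2
  Peer review 64 × 0.15 = 9.6
Sum = 74.614
74.614 is ≥ 74 and < 78 → C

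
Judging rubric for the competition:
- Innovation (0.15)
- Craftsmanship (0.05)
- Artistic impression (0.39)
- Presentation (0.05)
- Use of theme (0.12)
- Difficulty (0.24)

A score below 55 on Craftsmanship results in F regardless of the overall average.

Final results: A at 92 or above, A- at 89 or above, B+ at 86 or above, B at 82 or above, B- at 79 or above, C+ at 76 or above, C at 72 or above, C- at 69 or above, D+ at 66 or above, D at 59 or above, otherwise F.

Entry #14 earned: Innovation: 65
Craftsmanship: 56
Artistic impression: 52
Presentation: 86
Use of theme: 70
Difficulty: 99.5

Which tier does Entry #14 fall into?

Craftsmanship score 56 ≥ 55: minimum met.
Weighted total:
  Innovation 65 × 0.15 = 9.75
  Craftsmanship 56 × 0.05 = 2.8
  Artistic impression 52 × 0.39 = 20.28
  Presentation 86 × 0.05 = 4.3
  Use of theme 70 × 0.12 = 8.4
  Difficulty 99.5 × 0.24 = 23.88
Sum = 69.41
69.41 is ≥ 69 and < 72 → C-

C-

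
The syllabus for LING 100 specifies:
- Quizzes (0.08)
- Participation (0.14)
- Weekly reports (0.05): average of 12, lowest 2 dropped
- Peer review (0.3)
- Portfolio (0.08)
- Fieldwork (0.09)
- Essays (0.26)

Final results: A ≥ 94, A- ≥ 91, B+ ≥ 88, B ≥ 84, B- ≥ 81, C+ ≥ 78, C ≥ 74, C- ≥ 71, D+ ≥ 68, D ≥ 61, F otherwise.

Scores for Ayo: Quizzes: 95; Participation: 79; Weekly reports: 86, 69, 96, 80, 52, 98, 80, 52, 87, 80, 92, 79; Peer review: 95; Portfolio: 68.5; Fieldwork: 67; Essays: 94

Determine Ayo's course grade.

Weekly reports: drop 52, 52 → average of remaining 10 = 847/10 = 84.7
Weighted total:
  Quizzes 95 × 0.08 = 7.6
  Participation 79 × 0.14 = 11.06
  Weekly reports 84.7 × 0.05 = 4.235
  Peer review 95 × 0.3 = 28.5
  Portfolio 68.5 × 0.08 = 5.48
  Fieldwork 67 × 0.09 = 6.03
  Essays 94 × 0.26 = 24.44
Sum = 87.345
87.345 is ≥ 84 and < 88 → B

B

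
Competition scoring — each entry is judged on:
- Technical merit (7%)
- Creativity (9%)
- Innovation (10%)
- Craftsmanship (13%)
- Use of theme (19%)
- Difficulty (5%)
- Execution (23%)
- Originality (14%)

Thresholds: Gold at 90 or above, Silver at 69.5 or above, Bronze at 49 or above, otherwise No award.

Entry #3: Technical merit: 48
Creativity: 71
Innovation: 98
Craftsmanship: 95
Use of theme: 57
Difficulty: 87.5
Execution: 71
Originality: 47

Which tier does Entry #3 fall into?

Silver

Weighted total:
  Technical merit 48 × 0.07 = 3.36
  Creativity 71 × 0.09 = 6.39
  Innovation 98 × 0.1 = 9.8
  Craftsmanship 95 × 0.13 = 12.35
  Use of theme 57 × 0.19 = 10.83
  Difficulty 87.5 × 0.05 = 4.375
  Execution 71 × 0.23 = 16.33
  Originality 47 × 0.14 = 6.58
Sum = 70.015
70.015 is ≥ 69.5 and < 90 → Silver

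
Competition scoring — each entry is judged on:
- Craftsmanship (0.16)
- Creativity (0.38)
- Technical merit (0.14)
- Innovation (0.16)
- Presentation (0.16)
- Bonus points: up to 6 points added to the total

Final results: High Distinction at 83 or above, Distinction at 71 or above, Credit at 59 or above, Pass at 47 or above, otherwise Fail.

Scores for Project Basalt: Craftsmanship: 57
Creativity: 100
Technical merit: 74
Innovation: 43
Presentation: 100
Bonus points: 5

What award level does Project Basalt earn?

High Distinction

Weighted total:
  Craftsmanship 57 × 0.16 = 9.12
  Creativity 100 × 0.38 = 38
  Technical merit 74 × 0.14 = 10.36
  Innovation 43 × 0.16 = 6.88
  Presentation 100 × 0.16 = 16
Sum = 80.36
Bonus points: 80.36 + 5 = 85.36
85.36 ≥ 83 → High Distinction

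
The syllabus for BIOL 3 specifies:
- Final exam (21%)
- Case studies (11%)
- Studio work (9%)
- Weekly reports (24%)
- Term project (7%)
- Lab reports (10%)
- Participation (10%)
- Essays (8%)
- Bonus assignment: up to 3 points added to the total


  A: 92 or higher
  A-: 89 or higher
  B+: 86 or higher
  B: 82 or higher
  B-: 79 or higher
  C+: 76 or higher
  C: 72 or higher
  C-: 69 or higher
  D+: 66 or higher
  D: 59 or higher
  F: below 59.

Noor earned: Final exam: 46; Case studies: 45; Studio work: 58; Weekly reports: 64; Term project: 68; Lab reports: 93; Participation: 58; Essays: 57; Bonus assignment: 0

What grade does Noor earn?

D

Weighted total:
  Final exam 46 × 0.21 = 9.66
  Case studies 45 × 0.11 = 4.95
  Studio work 58 × 0.09 = 5.22
  Weekly reports 64 × 0.24 = 15.36
  Term project 68 × 0.07 = 4.76
  Lab reports 93 × 0.1 = 9.3
  Participation 58 × 0.1 = 5.8
  Essays 57 × 0.08 = 4.56
Sum = 59.61
Bonus assignment: 59.61 + 0 = 59.61
59.61 is ≥ 59 and < 66 → D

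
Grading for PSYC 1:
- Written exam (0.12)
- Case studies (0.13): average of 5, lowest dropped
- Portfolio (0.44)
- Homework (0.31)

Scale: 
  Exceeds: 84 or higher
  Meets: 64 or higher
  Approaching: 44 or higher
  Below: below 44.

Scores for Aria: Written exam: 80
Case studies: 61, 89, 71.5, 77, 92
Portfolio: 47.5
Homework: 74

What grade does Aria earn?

Meets

Case studies: drop 61 → average of remaining 4 = 329.5/4 = 82.375
Weighted total:
  Written exam 80 × 0.12 = 9.6
  Case studies 82.375 × 0.13 = 10.70875
  Portfolio 47.5 × 0.44 = 20.9
  Homework 74 × 0.31 = 22.94
Sum = 64.14875
64.14875 is ≥ 64 and < 84 → Meets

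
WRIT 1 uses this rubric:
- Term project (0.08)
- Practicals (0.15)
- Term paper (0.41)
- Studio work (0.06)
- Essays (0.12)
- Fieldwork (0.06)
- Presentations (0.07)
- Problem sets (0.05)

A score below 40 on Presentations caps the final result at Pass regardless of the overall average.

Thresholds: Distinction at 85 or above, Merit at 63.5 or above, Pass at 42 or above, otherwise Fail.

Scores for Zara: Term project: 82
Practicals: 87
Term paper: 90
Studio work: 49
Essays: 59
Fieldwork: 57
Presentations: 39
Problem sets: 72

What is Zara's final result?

Presentations score 39 < 40: minimum not met.
Weighted total:
  Term project 82 × 0.08 = 6.56
  Practicals 87 × 0.15 = 13.05
  Term paper 90 × 0.41 = 36.9
  Studio work 49 × 0.06 = 2.94
  Essays 59 × 0.12 = 7.08
  Fieldwork 57 × 0.06 = 3.42
  Presentations 39 × 0.07 = 2.73
  Problem sets 72 × 0.05 = 3.6
Sum = 76.28
76.28 would be Merit; cap at Pass applies → Pass.

Pass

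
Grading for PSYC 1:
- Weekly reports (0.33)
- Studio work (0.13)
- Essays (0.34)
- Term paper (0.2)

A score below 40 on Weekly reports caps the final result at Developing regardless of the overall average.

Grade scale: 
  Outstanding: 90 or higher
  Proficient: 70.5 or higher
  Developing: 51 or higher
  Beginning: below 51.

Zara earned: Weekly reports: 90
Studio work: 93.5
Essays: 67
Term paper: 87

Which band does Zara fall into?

Proficient

Weekly reports score 90 ≥ 40: minimum met.
Weighted total:
  Weekly reports 90 × 0.33 = 29.7
  Studio work 93.5 × 0.13 = 12.155
  Essays 67 × 0.34 = 22.78
  Term paper 87 × 0.2 = 17.4
Sum = 82.035
82.035 is ≥ 70.5 and < 90 → Proficient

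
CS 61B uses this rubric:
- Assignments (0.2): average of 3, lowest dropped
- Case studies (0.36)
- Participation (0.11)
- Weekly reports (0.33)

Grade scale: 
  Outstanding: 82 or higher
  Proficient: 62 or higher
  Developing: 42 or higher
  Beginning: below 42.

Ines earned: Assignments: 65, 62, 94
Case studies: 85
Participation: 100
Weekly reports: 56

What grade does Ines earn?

Proficient

Assignments: drop 62 → average of remaining 2 = 159/2 = 79.5
Weighted total:
  Assignments 79.5 × 0.2 = 15.9
  Case studies 85 × 0.36 = 30.6
  Participation 100 × 0.11 = 11
  Weekly reports 56 × 0.33 = 18.48
Sum = 75.98
75.98 is ≥ 62 and < 82 → Proficient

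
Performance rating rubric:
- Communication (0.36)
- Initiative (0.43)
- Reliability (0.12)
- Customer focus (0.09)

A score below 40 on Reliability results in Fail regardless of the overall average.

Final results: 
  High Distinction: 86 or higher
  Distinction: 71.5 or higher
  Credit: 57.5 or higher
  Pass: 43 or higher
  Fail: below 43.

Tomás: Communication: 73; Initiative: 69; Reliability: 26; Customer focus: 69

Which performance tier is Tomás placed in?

Reliability score 26 < 40: minimum not met.
Weighted total:
  Communication 73 × 0.36 = 26.28
  Initiative 69 × 0.43 = 29.67
  Reliability 26 × 0.12 = 3.12
  Customer focus 69 × 0.09 = 6.21
Sum = 65.28
Because the Reliability minimum was not met, the result is Fail.

Fail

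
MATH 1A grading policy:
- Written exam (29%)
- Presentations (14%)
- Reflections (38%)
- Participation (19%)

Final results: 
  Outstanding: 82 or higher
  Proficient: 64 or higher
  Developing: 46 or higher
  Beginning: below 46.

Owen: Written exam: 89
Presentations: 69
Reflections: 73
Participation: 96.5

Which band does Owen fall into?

Proficient

Weighted total:
  Written exam 89 × 0.29 = 25.81
  Presentations 69 × 0.14 = 9.66
  Reflections 73 × 0.38 = 27.74
  Participation 96.5 × 0.19 = 18.335
Sum = 81.545
81.545 is ≥ 64 and < 82 → Proficient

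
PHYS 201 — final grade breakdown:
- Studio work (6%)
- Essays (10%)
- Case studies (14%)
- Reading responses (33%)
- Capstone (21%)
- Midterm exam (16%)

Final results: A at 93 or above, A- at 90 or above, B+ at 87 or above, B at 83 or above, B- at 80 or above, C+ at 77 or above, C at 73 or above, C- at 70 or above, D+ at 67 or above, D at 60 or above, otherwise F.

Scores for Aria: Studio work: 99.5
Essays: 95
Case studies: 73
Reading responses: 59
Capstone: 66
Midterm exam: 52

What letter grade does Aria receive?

D+

Weighted total:
  Studio work 99.5 × 0.06 = 5.97
  Essays 95 × 0.1 = 9.5
  Case studies 73 × 0.14 = 10.22
  Reading responses 59 × 0.33 = 19.47
  Capstone 66 × 0.21 = 13.86
  Midterm exam 52 × 0.16 = 8.32
Sum = 67.34
67.34 is ≥ 67 and < 70 → D+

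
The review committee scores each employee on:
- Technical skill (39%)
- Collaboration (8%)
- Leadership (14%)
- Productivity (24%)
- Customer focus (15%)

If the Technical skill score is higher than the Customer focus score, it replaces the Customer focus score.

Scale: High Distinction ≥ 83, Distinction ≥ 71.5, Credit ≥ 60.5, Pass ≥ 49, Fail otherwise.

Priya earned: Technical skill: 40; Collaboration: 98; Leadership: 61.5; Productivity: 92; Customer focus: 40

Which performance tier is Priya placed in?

Pass

Technical skill (40) ≤ Customer focus (40), so Customer focus stays at 40.
Weighted total:
  Technical skill 40 × 0.39 = 15.6
  Collaboration 98 × 0.08 = 7.84
  Leadership 61.5 × 0.14 = 8.61
  Productivity 92 × 0.24 = 22.08
  Customer focus 40 × 0.15 = 6
Sum = 60.13
60.13 is ≥ 49 and < 60.5 → Pass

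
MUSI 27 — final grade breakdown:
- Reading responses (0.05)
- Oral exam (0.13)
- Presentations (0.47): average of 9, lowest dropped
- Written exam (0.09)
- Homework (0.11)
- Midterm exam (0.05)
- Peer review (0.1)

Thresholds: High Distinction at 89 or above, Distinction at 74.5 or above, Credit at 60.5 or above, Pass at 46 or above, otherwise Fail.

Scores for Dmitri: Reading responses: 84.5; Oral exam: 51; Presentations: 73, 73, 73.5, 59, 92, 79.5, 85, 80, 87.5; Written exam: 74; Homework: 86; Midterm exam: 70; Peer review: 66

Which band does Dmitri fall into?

Presentations: drop 59 → average of remaining 8 = 643.5/8 = 80.4375
Weighted total:
  Reading responses 84.5 × 0.05 = 4.225
  Oral exam 51 × 0.13 = 6.63
  Presentations 80.4375 × 0.47 = 37.805625
  Written exam 74 × 0.09 = 6.66
  Homework 86 × 0.11 = 9.46
  Midterm exam 70 × 0.05 = 3.5
  Peer review 66 × 0.1 = 6.6
Sum = 74.880625
74.880625 is ≥ 74.5 and < 89 → Distinction

Distinction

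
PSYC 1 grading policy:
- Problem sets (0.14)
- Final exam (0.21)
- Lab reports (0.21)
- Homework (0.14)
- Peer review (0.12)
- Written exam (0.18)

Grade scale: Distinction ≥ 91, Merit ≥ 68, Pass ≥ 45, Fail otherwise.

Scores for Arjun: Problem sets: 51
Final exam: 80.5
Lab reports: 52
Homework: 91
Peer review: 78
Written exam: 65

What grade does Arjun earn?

Merit

Weighted total:
  Problem sets 51 × 0.14 = 7.14
  Final exam 80.5 × 0.21 = 16.905
  Lab reports 52 × 0.21 = 10.92
  Homework 91 × 0.14 = 12.74
  Peer review 78 × 0.12 = 9.36
  Written exam 65 × 0.18 = 11.7
Sum = 68.765
68.765 is ≥ 68 and < 91 → Merit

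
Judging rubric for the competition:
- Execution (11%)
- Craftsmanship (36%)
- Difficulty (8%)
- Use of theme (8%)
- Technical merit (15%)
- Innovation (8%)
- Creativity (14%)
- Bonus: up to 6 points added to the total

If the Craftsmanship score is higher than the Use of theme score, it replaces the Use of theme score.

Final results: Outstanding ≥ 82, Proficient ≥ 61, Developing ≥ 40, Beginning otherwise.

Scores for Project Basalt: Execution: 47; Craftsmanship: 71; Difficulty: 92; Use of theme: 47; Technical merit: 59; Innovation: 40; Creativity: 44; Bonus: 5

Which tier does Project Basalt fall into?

Proficient

Craftsmanship (71) > Use of theme (47), so Use of theme counts as 71.
Weighted total:
  Execution 47 × 0.11 = 5.17
  Craftsmanship 71 × 0.36 = 25.56
  Difficulty 92 × 0.08 = 7.36
  Use of theme 71 × 0.08 = 5.68
  Technical merit 59 × 0.15 = 8.85
  Innovation 40 × 0.08 = 3.2
  Creativity 44 × 0.14 = 6.16
Sum = 61.98
Bonus: 61.98 + 5 = 66.98
66.98 is ≥ 61 and < 82 → Proficient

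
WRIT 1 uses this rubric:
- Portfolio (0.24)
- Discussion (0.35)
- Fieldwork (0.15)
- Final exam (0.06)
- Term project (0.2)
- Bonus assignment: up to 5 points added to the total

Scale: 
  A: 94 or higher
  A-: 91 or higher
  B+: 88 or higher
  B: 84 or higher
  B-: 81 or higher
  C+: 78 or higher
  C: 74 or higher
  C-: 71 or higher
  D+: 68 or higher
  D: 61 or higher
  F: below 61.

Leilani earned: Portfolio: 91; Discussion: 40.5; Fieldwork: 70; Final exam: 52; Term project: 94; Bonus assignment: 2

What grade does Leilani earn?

Weighted total:
  Portfolio 91 × 0.24 = 21.84
  Discussion 40.5 × 0.35 = 14.175
  Fieldwork 70 × 0.15 = 10.5
  Final exam 52 × 0.06 = 3.12
  Term project 94 × 0.2 = 18.8
Sum = 68.435
Bonus assignment: 68.435 + 2 = 70.435
70.435 is ≥ 68 and < 71 → D+

D+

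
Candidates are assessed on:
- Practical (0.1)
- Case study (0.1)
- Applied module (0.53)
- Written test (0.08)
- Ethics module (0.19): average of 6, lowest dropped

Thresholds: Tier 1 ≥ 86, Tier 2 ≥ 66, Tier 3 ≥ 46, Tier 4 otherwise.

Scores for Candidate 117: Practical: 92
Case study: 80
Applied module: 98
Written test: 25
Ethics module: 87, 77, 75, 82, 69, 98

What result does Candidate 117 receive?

Tier 1

Ethics module: drop 69 → average of remaining 5 = 419/5 = 83.8
Weighted total:
  Practical 92 × 0.1 = 9.2
  Case study 80 × 0.1 = 8
  Applied module 98 × 0.53 = 51.94
  Written test 25 × 0.08 = 2
  Ethics module 83.8 × 0.19 = 15.922
Sum = 87.062
87.062 ≥ 86 → Tier 1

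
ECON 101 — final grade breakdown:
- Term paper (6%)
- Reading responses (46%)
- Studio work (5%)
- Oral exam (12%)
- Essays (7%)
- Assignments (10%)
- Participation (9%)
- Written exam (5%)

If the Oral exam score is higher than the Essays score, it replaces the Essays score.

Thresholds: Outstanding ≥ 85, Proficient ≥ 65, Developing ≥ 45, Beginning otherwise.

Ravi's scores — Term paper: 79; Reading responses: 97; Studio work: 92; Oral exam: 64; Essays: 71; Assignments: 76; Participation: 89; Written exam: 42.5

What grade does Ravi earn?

Oral exam (64) ≤ Essays (71), so Essays stays at 71.
Weighted total:
  Term paper 79 × 0.06 = 4.74
  Reading responses 97 × 0.46 = 44.62
  Studio work 92 × 0.05 = 4.6
  Oral exam 64 × 0.12 = 7.68
  Essays 71 × 0.07 = 4.97
  Assignments 76 × 0.1 = 7.6
  Participation 89 × 0.09 = 8.01
  Written exam 42.5 × 0.05 = 2.125
Sum = 84.345
84.345 is ≥ 65 and < 85 → Proficient

Proficient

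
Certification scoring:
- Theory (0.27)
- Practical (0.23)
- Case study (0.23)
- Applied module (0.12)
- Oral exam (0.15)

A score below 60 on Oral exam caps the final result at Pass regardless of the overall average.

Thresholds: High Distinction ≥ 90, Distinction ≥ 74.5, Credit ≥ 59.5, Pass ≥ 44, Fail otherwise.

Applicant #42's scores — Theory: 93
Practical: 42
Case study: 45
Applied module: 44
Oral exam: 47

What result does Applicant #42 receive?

Oral exam score 47 < 60: minimum not met.
Weighted total:
  Theory 93 × 0.27 = 25.11
  Practical 42 × 0.23 = 9.66
  Case study 45 × 0.23 = 10.35
  Applied module 44 × 0.12 = 5.28
  Oral exam 47 × 0.15 = 7.05
Sum = 57.45
57.45 would be Pass; cap at Pass applies → Pass.

Pass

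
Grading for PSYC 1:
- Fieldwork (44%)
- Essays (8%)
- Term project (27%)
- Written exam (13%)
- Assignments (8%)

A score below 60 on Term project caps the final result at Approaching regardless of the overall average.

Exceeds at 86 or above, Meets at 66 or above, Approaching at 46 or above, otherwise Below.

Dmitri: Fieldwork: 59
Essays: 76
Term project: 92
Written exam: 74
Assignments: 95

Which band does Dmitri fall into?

Meets

Term project score 92 ≥ 60: minimum met.
Weighted total:
  Fieldwork 59 × 0.44 = 25.96
  Essays 76 × 0.08 = 6.08
  Term project 92 × 0.27 = 24.84
  Written exam 74 × 0.13 = 9.62
  Assignments 95 × 0.08 = 7.6
Sum = 74.1
74.1 is ≥ 66 and < 86 → Meets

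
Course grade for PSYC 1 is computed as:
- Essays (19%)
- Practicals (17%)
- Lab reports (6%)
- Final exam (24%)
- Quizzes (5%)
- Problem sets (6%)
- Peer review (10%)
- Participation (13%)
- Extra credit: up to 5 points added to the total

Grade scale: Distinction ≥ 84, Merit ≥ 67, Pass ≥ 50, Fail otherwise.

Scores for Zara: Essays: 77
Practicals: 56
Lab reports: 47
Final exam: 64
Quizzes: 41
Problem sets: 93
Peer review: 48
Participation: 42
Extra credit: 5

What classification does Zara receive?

Weighted total:
  Essays 77 × 0.19 = 14.63
  Practicals 56 × 0.17 = 9.52
  Lab reports 47 × 0.06 = 2.82
  Final exam 64 × 0.24 = 15.36
  Quizzes 41 × 0.05 = 2.05
  Problem sets 93 × 0.06 = 5.58
  Peer review 48 × 0.1 = 4.8
  Participation 42 × 0.13 = 5.46
Sum = 60.22
Extra credit: 60.22 + 5 = 65.22
65.22 is ≥ 50 and < 67 → Pass

Pass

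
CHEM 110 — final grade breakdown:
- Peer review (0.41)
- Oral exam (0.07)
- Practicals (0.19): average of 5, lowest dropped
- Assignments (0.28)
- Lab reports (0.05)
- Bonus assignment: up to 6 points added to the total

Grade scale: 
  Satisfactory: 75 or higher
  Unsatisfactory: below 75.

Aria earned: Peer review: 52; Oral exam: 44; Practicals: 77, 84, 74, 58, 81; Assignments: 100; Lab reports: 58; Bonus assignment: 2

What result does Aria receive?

Unsatisfactory

Practicals: drop 58 → average of remaining 4 = 316/4 = 79
Weighted total:
  Peer review 52 × 0.41 = 21.32
  Oral exam 44 × 0.07 = 3.08
  Practicals 79 × 0.19 = 15.01
  Assignments 100 × 0.28 = 28
  Lab reports 58 × 0.05 = 2.9
Sum = 70.31
Bonus assignment: 70.31 + 2 = 72.31
72.31 < 75 → Unsatisfactory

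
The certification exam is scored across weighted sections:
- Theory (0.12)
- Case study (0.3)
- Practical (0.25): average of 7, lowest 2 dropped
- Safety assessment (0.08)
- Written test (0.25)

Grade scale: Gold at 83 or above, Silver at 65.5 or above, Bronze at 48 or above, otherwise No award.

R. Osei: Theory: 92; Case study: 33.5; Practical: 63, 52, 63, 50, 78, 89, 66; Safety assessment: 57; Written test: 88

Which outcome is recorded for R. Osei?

Silver

Practical: drop 50, 52 → average of remaining 5 = 359/5 = 71.8
Weighted total:
  Theory 92 × 0.12 = 11.04
  Case study 33.5 × 0.3 = 10.05
  Practical 71.8 × 0.25 = 17.95
  Safety assessment 57 × 0.08 = 4.56
  Written test 88 × 0.25 = 22
Sum = 65.6
65.6 is ≥ 65.5 and < 83 → Silver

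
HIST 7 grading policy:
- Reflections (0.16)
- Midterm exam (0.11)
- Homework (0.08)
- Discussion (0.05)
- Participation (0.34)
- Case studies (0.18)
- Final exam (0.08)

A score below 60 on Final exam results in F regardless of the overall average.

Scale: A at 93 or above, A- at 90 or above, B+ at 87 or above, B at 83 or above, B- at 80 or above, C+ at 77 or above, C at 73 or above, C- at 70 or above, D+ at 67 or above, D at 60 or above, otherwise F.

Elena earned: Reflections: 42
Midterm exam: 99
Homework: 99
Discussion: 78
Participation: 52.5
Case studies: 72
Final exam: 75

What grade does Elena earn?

Final exam score 75 ≥ 60: minimum met.
Weighted total:
  Reflections 42 × 0.16 = 6.72
  Midterm exam 99 × 0.11 = 10.89
  Homework 99 × 0.08 = 7.92
  Discussion 78 × 0.05 = 3.9
  Participation 52.5 × 0.34 = 17.85
  Case studies 72 × 0.18 = 12.96
  Final exam 75 × 0.08 = 6
Sum = 66.24
66.24 is ≥ 60 and < 67 → D

D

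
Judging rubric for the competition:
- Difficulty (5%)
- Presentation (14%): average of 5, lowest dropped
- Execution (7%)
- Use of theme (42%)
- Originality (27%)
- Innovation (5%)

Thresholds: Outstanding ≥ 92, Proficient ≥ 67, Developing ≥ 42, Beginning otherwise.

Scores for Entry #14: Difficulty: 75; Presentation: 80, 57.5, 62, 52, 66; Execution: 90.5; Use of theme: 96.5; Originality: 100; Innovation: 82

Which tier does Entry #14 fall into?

Proficient

Presentation: drop 52 → average of remaining 4 = 265.5/4 = 66.375
Weighted total:
  Difficulty 75 × 0.05 = 3.75
  Presentation 66.375 × 0.14 = 9.2925
  Execution 90.5 × 0.07 = 6.335
  Use of theme 96.5 × 0.42 = 40.53
  Originality 100 × 0.27 = 27
  Innovation 82 × 0.05 = 4.1
Sum = 91.0075
91.0075 is ≥ 67 and < 92 → Proficient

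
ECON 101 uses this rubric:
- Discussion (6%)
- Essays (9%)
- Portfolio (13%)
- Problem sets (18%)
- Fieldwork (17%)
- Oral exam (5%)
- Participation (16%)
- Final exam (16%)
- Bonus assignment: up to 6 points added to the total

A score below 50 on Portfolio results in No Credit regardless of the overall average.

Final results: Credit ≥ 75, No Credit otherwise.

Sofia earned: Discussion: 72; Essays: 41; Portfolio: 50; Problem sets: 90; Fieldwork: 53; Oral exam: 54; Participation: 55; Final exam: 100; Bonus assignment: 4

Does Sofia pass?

Portfolio score 50 ≥ 50: minimum met.
Weighted total:
  Discussion 72 × 0.06 = 4.32
  Essays 41 × 0.09 = 3.69
  Portfolio 50 × 0.13 = 6.5
  Problem sets 90 × 0.18 = 16.2
  Fieldwork 53 × 0.17 = 9.01
  Oral exam 54 × 0.05 = 2.7
  Participation 55 × 0.16 = 8.8
  Final exam 100 × 0.16 = 16
Sum = 67.22
Bonus assignment: 67.22 + 4 = 71.22
71.22 < 75 → No Credit

No Credit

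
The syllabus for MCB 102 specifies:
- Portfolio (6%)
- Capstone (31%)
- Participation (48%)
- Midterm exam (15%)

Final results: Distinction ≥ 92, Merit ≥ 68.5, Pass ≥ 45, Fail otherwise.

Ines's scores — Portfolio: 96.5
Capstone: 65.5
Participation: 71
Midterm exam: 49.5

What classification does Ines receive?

Pass

Weighted total:
  Portfolio 96.5 × 0.06 = 5.79
  Capstone 65.5 × 0.31 = 20.305
  Participation 71 × 0.48 = 34.08
  Midterm exam 49.5 × 0.15 = 7.425
Sum = 67.6
67.6 is ≥ 45 and < 68.5 → Pass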